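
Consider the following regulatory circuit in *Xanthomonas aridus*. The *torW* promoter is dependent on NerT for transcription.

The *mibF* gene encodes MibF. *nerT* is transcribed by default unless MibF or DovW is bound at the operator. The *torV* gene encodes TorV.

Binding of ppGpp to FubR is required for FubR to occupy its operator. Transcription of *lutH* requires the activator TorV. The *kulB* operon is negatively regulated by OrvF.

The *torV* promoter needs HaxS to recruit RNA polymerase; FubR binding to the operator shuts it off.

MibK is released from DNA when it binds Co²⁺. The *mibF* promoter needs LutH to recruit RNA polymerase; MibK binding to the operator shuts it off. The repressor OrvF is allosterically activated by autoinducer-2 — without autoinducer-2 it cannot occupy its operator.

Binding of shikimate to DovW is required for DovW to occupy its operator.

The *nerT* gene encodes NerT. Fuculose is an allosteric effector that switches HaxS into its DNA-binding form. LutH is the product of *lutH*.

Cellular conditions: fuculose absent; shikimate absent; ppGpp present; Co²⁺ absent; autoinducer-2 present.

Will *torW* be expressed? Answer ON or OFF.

ON

Fuculose is absent, so HaxS is inactive.
ppGpp is present, so FubR is active.
With repressor FubR bound, *torV* is not transcribed.
So TorV is not produced.
Required activator TorV is absent, so *lutH* is not transcribed.
So LutH is not produced.
Co²⁺ is absent, so MibK is active.
With repressor MibK bound, *mibF* is not transcribed.
So MibF is not produced.
Shikimate is absent, so DovW is inactive.
With no repressor bound, *nerT* is transcribed.
So NerT is produced and active.
No repressor is bound and NerT is active, so *torW* is transcribed.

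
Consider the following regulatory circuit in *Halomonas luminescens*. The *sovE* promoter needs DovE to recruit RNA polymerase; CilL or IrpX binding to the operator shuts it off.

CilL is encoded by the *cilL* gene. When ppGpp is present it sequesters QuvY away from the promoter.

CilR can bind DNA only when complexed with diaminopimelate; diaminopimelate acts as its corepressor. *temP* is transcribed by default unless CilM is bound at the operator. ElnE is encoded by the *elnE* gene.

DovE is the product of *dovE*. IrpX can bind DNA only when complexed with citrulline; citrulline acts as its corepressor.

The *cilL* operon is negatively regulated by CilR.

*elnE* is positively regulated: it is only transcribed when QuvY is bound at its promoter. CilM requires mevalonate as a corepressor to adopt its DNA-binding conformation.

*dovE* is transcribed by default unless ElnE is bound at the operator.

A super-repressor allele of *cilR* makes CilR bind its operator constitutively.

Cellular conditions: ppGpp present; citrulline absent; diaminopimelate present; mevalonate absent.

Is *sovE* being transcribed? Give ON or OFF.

ON

ppGpp is present, so QuvY is inactive.
Required activator QuvY is absent, so *elnE* is not transcribed.
So ElnE is not produced.
With no repressor bound, *dovE* is transcribed.
So DovE is produced and active.
CilR is constitutively active in this strain.
With repressor CilR bound, *cilL* is not transcribed.
So CilL is not produced.
Citrulline is absent, so IrpX is inactive.
No repressor is bound and DovE is active, so *sovE* is transcribed.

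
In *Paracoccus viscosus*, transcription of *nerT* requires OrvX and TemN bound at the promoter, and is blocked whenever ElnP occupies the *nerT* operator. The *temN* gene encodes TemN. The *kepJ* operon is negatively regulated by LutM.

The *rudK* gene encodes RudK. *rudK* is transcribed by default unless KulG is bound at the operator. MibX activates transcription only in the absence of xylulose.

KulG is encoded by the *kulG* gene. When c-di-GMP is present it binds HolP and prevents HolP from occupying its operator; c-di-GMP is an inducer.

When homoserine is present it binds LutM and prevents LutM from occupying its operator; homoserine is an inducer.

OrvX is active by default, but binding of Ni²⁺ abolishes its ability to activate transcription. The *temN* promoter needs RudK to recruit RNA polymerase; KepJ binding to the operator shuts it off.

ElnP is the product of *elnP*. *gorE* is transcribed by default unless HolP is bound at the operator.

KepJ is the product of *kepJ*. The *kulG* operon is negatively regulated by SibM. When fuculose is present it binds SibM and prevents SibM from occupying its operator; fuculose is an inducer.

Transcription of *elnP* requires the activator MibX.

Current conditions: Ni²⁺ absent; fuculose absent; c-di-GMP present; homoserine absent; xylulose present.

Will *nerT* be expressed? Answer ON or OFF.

Xylulose is present, so MibX is inactive.
Required activator MibX is absent, so *elnP* is not transcribed.
So ElnP is not produced.
Ni²⁺ is absent, so OrvX is active.
Homoserine is absent, so LutM is active.
With repressor LutM bound, *kepJ* is not transcribed.
So KepJ is not produced.
Fuculose is absent, so SibM is active.
With repressor SibM bound, *kulG* is not transcribed.
So KulG is not produced.
With no repressor bound, *rudK* is transcribed.
So RudK is produced and active.
No repressor is bound and RudK is active, so *temN* is transcribed.
So TemN is produced and active.
No repressor is bound and OrvX and TemN are active, so *nerT* is transcribed.

ON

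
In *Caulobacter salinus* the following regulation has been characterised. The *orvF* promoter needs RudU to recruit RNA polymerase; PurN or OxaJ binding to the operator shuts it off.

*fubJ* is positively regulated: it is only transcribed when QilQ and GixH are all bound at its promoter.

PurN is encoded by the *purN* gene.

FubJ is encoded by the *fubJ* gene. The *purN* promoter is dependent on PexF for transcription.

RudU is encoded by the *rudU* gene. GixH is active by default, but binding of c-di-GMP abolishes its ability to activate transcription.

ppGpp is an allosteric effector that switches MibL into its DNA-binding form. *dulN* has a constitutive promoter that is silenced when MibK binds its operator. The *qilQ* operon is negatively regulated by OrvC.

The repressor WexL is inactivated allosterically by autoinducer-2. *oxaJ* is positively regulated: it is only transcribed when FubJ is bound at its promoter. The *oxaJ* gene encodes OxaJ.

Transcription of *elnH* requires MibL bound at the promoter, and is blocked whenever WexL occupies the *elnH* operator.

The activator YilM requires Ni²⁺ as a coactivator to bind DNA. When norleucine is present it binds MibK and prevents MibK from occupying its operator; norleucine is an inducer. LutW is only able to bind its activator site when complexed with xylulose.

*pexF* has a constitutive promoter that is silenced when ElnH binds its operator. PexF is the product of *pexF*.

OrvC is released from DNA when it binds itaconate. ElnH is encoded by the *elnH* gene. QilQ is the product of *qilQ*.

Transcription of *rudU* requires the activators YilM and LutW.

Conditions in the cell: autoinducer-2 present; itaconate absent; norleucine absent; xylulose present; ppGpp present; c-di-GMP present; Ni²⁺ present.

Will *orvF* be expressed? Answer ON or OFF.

Ni²⁺ is present, so YilM is active.
Xylulose is present, so LutW is active.
No repressor is bound and YilM and LutW are active, so *rudU* is transcribed.
So RudU is produced and active.
Autoinducer-2 is present, so WexL is inactive.
ppGpp is present, so MibL is active.
No repressor is bound and MibL is active, so *elnH* is transcribed.
So ElnH is produced and active.
With repressor ElnH bound, *pexF* is not transcribed.
So PexF is not produced.
Required activator PexF is absent, so *purN* is not transcribed.
So PurN is not produced.
Itaconate is absent, so OrvC is active.
With repressor OrvC bound, *qilQ* is not transcribed.
So QilQ is not produced.
c-di-GMP is present, so GixH is inactive.
Required activator QilQ is absent, so *fubJ* is not transcribed.
So FubJ is not produced.
Required activator FubJ is absent, so *oxaJ* is not transcribed.
So OxaJ is not produced.
No repressor is bound and RudU is active, so *orvF* is transcribed.

ON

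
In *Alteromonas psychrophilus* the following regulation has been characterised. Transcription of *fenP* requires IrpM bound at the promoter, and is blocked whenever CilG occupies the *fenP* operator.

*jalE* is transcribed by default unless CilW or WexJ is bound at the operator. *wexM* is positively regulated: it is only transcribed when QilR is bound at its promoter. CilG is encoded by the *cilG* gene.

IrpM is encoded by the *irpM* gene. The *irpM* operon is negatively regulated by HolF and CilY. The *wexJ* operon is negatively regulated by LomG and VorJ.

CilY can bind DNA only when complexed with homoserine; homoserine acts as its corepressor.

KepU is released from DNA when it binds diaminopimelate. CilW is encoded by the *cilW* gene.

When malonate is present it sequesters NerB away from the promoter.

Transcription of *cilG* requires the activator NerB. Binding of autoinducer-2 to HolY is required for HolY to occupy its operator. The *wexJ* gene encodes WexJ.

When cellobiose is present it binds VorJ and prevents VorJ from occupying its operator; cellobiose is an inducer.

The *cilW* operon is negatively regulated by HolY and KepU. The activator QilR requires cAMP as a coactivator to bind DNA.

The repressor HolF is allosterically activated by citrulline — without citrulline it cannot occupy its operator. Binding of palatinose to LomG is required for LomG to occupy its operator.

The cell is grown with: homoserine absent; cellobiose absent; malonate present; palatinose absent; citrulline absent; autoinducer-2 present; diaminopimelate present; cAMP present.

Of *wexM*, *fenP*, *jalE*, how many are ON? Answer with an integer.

3

cAMP is present, so QilR is active.
No repressor is bound and QilR is active, so *wexM* is transcribed.
→ *wexM* is ON.
Malonate is present, so NerB is inactive.
Required activator NerB is absent, so *cilG* is not transcribed.
So CilG is not produced.
Citrulline is absent, so HolF is inactive.
Homoserine is absent, so CilY is inactive.
With no repressor bound, *irpM* is transcribed.
So IrpM is produced and active.
No repressor is bound and IrpM is active, so *fenP* is transcribed.
→ *fenP* is ON.
Autoinducer-2 is present, so HolY is active.
Diaminopimelate is present, so KepU is inactive.
With repressor HolY bound, *cilW* is not transcribed.
So CilW is not produced.
Palatinose is absent, so LomG is inactive.
Cellobiose is absent, so VorJ is active.
With repressor VorJ bound, *wexJ* is not transcribed.
So WexJ is not produced.
With no repressor bound, *jalE* is transcribed.
→ *jalE* is ON.
3 of the 3 genes are transcribed.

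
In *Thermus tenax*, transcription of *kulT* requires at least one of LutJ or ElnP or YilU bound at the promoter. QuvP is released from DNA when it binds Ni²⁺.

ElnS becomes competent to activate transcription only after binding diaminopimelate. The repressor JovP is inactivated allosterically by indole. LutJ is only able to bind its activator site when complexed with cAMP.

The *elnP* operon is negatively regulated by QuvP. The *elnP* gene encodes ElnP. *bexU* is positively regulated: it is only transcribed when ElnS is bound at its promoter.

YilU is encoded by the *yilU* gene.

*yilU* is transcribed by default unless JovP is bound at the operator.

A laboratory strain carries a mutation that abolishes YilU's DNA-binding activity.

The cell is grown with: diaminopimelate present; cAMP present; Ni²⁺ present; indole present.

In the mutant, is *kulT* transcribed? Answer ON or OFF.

cAMP is present, so LutJ is active.
Ni²⁺ is present, so QuvP is inactive.
With no repressor bound, *elnP* is transcribed.
So ElnP is produced and active.
YilU is non-functional in this strain, so it has no effect.
Activator LutJ is present, so *kulT* is transcribed.

ON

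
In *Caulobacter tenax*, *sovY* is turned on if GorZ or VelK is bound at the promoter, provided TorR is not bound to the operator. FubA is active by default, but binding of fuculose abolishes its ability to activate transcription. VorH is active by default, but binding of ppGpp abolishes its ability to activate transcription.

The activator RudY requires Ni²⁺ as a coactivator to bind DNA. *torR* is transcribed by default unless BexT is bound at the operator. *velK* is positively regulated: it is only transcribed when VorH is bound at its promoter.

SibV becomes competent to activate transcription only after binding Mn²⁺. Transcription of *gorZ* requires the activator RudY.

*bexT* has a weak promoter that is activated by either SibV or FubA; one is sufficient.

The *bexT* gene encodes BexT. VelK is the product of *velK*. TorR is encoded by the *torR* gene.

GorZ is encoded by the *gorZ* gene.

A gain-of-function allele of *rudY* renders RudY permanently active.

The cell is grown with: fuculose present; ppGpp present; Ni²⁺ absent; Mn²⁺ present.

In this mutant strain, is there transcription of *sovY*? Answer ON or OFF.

ON

RudY is constitutively active in this strain.
No repressor is bound and RudY is active, so *gorZ* is transcribed.
So GorZ is produced and active.
Mn²⁺ is present, so SibV is active.
Fuculose is present, so FubA is inactive.
Activator SibV is present, so *bexT* is transcribed.
So BexT is produced and active.
With repressor BexT bound, *torR* is not transcribed.
So TorR is not produced.
ppGpp is present, so VorH is inactive.
Required activator VorH is absent, so *velK* is not transcribed.
So VelK is not produced.
Activator GorZ is present, so *sovY* is transcribed.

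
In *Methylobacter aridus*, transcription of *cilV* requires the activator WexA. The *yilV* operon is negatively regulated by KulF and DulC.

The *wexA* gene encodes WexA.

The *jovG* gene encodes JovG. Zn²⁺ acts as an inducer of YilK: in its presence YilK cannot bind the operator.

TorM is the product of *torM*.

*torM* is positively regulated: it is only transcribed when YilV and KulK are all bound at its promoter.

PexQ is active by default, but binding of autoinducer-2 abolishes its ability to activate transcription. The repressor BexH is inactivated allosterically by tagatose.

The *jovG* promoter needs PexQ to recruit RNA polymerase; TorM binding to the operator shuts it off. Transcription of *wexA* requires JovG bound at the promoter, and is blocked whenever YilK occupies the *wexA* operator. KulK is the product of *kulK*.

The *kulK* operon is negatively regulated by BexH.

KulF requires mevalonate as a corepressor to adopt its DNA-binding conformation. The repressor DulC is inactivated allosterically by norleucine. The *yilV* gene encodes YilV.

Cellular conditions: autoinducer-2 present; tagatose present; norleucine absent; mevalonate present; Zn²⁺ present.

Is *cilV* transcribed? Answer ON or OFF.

OFF

Mevalonate is present, so KulF is active.
Norleucine is absent, so DulC is active.
With repressor KulF bound, *yilV* is not transcribed.
So YilV is not produced.
Tagatose is present, so BexH is inactive.
With no repressor bound, *kulK* is transcribed.
So KulK is produced and active.
Required activator YilV is absent, so *torM* is not transcribed.
So TorM is not produced.
Autoinducer-2 is present, so PexQ is inactive.
Required activator PexQ is absent, so *jovG* is not transcribed.
So JovG is not produced.
Zn²⁺ is present, so YilK is inactive.
Required activator JovG is absent, so *wexA* is not transcribed.
So WexA is not produced.
Required activator WexA is absent, so *cilV* is not transcribed.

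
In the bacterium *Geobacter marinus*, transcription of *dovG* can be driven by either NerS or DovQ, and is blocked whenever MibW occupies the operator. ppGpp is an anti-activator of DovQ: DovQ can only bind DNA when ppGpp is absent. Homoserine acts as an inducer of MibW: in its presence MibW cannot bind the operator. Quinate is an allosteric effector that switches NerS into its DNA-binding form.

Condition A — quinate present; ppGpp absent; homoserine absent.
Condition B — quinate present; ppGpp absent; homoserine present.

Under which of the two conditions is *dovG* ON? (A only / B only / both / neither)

B only

Condition A:
Quinate is present, so NerS is active.
ppGpp is absent, so DovQ is active.
Homoserine is absent, so MibW is active.
With repressor MibW bound, *dovG* is not transcribed.
→ *dovG* is OFF in A.
Condition B:
Quinate is present, so NerS is active.
ppGpp is absent, so DovQ is active.
Homoserine is present, so MibW is inactive.
Activator NerS is present, so *dovG* is transcribed.
→ *dovG* is ON in B.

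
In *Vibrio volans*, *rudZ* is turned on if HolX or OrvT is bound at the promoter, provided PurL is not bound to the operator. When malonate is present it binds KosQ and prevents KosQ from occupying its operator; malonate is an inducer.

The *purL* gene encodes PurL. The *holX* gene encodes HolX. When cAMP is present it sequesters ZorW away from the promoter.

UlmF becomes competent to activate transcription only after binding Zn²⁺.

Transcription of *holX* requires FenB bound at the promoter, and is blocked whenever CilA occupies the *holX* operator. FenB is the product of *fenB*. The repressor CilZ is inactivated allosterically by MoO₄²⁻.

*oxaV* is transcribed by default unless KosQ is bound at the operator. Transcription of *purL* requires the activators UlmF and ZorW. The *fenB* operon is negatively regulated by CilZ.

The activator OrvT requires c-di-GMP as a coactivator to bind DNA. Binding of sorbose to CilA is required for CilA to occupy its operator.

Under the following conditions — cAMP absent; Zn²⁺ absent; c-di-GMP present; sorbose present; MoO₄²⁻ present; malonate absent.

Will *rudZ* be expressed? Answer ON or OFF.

ON

MoO₄²⁻ is present, so CilZ is inactive.
With no repressor bound, *fenB* is transcribed.
So FenB is produced and active.
Sorbose is present, so CilA is active.
With repressor CilA bound, *holX* is not transcribed.
So HolX is not produced.
c-di-GMP is present, so OrvT is active.
Zn²⁺ is absent, so UlmF is inactive.
cAMP is absent, so ZorW is active.
Required activator UlmF is absent, so *purL* is not transcribed.
So PurL is not produced.
Activator OrvT is present, so *rudZ* is transcribed.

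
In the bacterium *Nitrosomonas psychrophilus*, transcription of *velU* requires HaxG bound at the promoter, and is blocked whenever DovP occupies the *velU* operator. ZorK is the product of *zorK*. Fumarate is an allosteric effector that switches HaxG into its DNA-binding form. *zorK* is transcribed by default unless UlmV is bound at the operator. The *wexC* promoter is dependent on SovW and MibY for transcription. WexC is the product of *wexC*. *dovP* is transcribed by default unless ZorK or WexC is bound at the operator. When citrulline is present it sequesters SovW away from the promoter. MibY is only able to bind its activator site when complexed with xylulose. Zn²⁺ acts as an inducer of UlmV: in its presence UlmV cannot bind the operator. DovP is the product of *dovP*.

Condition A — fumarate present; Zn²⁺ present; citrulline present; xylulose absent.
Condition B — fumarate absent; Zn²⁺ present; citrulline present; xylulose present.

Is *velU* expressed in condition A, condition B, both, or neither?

Condition A:
Fumarate is present, so HaxG is active.
Zn²⁺ is present, so UlmV is inactive.
With no repressor bound, *zorK* is transcribed.
So ZorK is produced and active.
Citrulline is present, so SovW is inactive.
Xylulose is absent, so MibY is inactive.
Required activator SovW is absent, so *wexC* is not transcribed.
So WexC is not produced.
With repressor ZorK bound, *dovP* is not transcribed.
So DovP is not produced.
No repressor is bound and HaxG is active, so *velU* is transcribed.
→ *velU* is ON in A.
Condition B:
Fumarate is absent, so HaxG is inactive.
Zn²⁺ is present, so UlmV is inactive.
With no repressor bound, *zorK* is transcribed.
So ZorK is produced and active.
Citrulline is present, so SovW is inactive.
Xylulose is present, so MibY is active.
Required activator SovW is absent, so *wexC* is not transcribed.
So WexC is not produced.
With repressor ZorK bound, *dovP* is not transcribed.
So DovP is not produced.
Required activator HaxG is absent, so *velU* is not transcribed.
→ *velU* is OFF in B.

A only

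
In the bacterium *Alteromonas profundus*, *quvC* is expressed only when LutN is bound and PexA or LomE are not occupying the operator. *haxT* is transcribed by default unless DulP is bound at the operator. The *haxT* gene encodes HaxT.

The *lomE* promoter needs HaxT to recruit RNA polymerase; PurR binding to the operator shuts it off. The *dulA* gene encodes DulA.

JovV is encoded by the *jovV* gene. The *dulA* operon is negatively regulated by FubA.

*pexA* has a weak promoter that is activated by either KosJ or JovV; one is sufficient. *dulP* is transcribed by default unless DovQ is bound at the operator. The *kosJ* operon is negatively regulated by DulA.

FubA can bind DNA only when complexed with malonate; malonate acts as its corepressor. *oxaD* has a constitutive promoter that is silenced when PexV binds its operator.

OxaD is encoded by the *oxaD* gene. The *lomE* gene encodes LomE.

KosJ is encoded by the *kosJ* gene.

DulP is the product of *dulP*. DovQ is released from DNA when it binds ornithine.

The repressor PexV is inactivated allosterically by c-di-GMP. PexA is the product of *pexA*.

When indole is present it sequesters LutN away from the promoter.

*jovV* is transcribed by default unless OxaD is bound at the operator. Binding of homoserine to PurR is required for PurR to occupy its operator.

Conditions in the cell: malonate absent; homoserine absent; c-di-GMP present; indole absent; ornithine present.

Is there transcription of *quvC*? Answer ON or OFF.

ON

Malonate is absent, so FubA is inactive.
With no repressor bound, *dulA* is transcribed.
So DulA is produced and active.
With repressor DulA bound, *kosJ* is not transcribed.
So KosJ is not produced.
c-di-GMP is present, so PexV is inactive.
With no repressor bound, *oxaD* is transcribed.
So OxaD is produced and active.
With repressor OxaD bound, *jovV* is not transcribed.
So JovV is not produced.
No activator is available at the *pexA* promoter, so *pexA* is not transcribed.
So PexA is not produced.
Indole is absent, so LutN is active.
Ornithine is present, so DovQ is inactive.
With no repressor bound, *dulP* is transcribed.
So DulP is produced and active.
With repressor DulP bound, *haxT* is not transcribed.
So HaxT is not produced.
Homoserine is absent, so PurR is inactive.
Required activator HaxT is absent, so *lomE* is not transcribed.
So LomE is not produced.
No repressor is bound and LutN is active, so *quvC* is transcribed.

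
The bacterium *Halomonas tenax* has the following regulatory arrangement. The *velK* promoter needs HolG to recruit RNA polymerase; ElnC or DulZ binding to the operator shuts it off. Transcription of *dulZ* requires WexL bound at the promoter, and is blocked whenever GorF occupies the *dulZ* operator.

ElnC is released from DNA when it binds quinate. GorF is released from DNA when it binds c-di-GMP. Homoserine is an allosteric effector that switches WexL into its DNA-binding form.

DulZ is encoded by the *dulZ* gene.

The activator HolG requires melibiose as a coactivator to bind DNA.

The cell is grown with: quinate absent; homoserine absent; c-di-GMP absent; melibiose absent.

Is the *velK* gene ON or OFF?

OFF

Melibiose is absent, so HolG is inactive.
Quinate is absent, so ElnC is active.
Homoserine is absent, so WexL is inactive.
c-di-GMP is absent, so GorF is active.
With repressor GorF bound, *dulZ* is not transcribed.
So DulZ is not produced.
With repressor ElnC bound, *velK* is not transcribed.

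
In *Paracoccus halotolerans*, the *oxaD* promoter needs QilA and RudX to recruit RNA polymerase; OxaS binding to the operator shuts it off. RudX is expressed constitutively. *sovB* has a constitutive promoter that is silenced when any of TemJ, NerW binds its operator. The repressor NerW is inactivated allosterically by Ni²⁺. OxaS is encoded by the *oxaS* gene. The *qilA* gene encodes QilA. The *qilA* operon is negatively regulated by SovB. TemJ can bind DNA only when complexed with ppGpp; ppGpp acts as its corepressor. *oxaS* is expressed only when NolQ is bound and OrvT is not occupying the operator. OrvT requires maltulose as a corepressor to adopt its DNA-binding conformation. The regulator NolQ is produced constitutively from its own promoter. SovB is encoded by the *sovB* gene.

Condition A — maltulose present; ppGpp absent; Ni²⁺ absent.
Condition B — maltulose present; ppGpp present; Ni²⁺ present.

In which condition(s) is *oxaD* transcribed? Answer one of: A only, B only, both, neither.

both

Condition A:
Maltulose is present, so OrvT is active.
NolQ is produced constitutively and is active.
With repressor OrvT bound, *oxaS* is not transcribed.
So OxaS is not produced.
ppGpp is absent, so TemJ is inactive.
Ni²⁺ is absent, so NerW is active.
With repressor NerW bound, *sovB* is not transcribed.
So SovB is not produced.
With no repressor bound, *qilA* is transcribed.
So QilA is produced and active.
RudX is produced constitutively and is active.
No repressor is bound and QilA and RudX are active, so *oxaD* is transcribed.
→ *oxaD* is ON in A.
Condition B:
Maltulose is present, so OrvT is active.
NolQ is produced constitutively and is active.
With repressor OrvT bound, *oxaS* is not transcribed.
So OxaS is not produced.
ppGpp is present, so TemJ is active.
Ni²⁺ is present, so NerW is inactive.
With repressor TemJ bound, *sovB* is not transcribed.
So SovB is not produced.
With no repressor bound, *qilA* is transcribed.
So QilA is produced and active.
RudX is produced constitutively and is active.
No repressor is bound and QilA and RudX are active, so *oxaD* is transcribed.
→ *oxaD* is ON in B.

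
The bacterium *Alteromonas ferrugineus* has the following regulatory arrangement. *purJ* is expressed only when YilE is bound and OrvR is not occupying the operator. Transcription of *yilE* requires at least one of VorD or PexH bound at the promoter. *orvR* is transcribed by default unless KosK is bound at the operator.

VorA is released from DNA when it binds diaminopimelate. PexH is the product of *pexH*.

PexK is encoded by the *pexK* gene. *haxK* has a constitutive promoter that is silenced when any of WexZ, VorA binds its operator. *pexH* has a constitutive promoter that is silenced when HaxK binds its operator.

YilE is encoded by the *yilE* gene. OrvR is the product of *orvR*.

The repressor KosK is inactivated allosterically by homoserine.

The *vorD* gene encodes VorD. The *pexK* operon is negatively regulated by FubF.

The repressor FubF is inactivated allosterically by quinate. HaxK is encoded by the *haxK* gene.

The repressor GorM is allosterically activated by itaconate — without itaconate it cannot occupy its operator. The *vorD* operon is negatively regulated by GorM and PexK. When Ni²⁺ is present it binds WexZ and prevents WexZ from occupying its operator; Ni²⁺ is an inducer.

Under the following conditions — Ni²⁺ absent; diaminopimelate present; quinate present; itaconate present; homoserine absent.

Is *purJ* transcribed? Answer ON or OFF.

Homoserine is absent, so KosK is active.
With repressor KosK bound, *orvR* is not transcribed.
So OrvR is not produced.
Itaconate is present, so GorM is active.
Quinate is present, so FubF is inactive.
With no repressor bound, *pexK* is transcribed.
So PexK is produced and active.
With repressor GorM bound, *vorD* is not transcribed.
So VorD is not produced.
Ni²⁺ is absent, so WexZ is active.
Diaminopimelate is present, so VorA is inactive.
With repressor WexZ bound, *haxK* is not transcribed.
So HaxK is not produced.
With no repressor bound, *pexH* is transcribed.
So PexH is produced and active.
Activator PexH is present, so *yilE* is transcribed.
So YilE is produced and active.
No repressor is bound and YilE is active, so *purJ* is transcribed.

ON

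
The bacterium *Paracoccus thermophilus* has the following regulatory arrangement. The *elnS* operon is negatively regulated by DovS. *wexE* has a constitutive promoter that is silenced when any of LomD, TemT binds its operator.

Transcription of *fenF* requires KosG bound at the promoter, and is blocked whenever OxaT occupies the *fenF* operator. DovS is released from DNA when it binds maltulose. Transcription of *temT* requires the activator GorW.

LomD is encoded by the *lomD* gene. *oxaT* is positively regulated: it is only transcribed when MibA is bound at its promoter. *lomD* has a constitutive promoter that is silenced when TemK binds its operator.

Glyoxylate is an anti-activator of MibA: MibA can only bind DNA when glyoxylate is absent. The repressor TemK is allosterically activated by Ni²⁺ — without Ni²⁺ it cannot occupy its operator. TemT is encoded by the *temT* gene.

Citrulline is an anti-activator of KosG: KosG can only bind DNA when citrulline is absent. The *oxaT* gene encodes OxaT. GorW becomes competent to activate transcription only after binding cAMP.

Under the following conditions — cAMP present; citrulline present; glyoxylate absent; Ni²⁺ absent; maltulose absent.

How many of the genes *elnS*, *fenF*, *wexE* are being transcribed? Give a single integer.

Maltulose is absent, so DovS is active.
With repressor DovS bound, *elnS* is not transcribed.
→ *elnS* is OFF.
Glyoxylate is absent, so MibA is active.
No repressor is bound and MibA is active, so *oxaT* is transcribed.
So OxaT is produced and active.
Citrulline is present, so KosG is inactive.
With repressor OxaT bound, *fenF* is not transcribed.
→ *fenF* is OFF.
Ni²⁺ is absent, so TemK is inactive.
With no repressor bound, *lomD* is transcribed.
So LomD is produced and active.
cAMP is present, so GorW is active.
No repressor is bound and GorW is active, so *temT* is transcribed.
So TemT is produced and active.
With repressor LomD bound, *wexE* is not transcribed.
→ *wexE* is OFF.
0 of the 3 genes are transcribed.

0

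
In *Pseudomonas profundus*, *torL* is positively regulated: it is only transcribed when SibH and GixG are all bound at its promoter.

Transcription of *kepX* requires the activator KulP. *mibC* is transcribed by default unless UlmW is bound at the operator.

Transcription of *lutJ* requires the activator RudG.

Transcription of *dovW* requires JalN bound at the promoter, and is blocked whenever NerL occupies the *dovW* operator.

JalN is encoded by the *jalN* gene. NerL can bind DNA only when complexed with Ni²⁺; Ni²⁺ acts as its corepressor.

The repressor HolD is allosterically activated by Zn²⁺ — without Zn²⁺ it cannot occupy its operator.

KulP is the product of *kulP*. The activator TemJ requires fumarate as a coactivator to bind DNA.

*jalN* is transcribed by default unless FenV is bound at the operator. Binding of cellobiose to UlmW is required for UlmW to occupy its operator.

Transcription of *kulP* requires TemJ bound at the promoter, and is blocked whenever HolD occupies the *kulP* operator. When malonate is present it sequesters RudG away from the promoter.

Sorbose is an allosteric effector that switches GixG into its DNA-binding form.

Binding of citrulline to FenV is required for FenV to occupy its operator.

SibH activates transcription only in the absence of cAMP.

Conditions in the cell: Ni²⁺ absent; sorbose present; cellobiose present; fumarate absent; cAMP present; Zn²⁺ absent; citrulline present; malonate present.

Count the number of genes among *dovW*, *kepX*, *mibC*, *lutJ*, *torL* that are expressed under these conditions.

0

Citrulline is present, so FenV is active.
With repressor FenV bound, *jalN* is not transcribed.
So JalN is not produced.
Ni²⁺ is absent, so NerL is inactive.
Required activator JalN is absent, so *dovW* is not transcribed.
→ *dovW* is OFF.
Fumarate is absent, so TemJ is inactive.
Zn²⁺ is absent, so HolD is inactive.
Required activator TemJ is absent, so *kulP* is not transcribed.
So KulP is not produced.
Required activator KulP is absent, so *kepX* is not transcribed.
→ *kepX* is OFF.
Cellobiose is present, so UlmW is active.
With repressor UlmW bound, *mibC* is not transcribed.
→ *mibC* is OFF.
Malonate is present, so RudG is inactive.
Required activator RudG is absent, so *lutJ* is not transcribed.
→ *lutJ* is OFF.
cAMP is present, so SibH is inactive.
Sorbose is present, so GixG is active.
Required activator SibH is absent, so *torL* is not transcribed.
→ *torL* is OFF.
0 of the 5 genes are transcribed.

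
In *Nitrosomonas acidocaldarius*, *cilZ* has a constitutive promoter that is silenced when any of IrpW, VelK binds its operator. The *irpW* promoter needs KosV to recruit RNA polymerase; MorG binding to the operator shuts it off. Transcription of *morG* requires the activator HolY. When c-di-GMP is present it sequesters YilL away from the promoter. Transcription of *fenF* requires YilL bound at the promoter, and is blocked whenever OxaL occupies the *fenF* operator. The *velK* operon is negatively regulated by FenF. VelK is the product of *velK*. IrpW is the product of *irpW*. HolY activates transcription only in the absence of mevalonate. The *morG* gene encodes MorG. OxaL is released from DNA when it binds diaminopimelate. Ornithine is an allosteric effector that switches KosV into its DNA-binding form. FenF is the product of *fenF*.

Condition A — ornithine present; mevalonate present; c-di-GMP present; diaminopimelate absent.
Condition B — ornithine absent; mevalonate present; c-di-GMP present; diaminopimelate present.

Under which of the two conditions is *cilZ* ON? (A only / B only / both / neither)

Condition A:
Ornithine is present, so KosV is active.
Mevalonate is present, so HolY is inactive.
Required activator HolY is absent, so *morG* is not transcribed.
So MorG is not produced.
No repressor is bound and KosV is active, so *irpW* is transcribed.
So IrpW is produced and active.
c-di-GMP is present, so YilL is inactive.
Diaminopimelate is absent, so OxaL is active.
With repressor OxaL bound, *fenF* is not transcribed.
So FenF is not produced.
With no repressor bound, *velK* is transcribed.
So VelK is produced and active.
With repressor IrpW bound, *cilZ* is not transcribed.
→ *cilZ* is OFF in A.
Condition B:
Ornithine is absent, so KosV is inactive.
Mevalonate is present, so HolY is inactive.
Required activator HolY is absent, so *morG* is not transcribed.
So MorG is not produced.
Required activator KosV is absent, so *irpW* is not transcribed.
So IrpW is not produced.
c-di-GMP is present, so YilL is inactive.
Diaminopimelate is present, so OxaL is inactive.
Required activator YilL is absent, so *fenF* is not transcribed.
So FenF is not produced.
With no repressor bound, *velK* is transcribed.
So VelK is produced and active.
With repressor VelK bound, *cilZ* is not transcribed.
→ *cilZ* is OFF in B.

neither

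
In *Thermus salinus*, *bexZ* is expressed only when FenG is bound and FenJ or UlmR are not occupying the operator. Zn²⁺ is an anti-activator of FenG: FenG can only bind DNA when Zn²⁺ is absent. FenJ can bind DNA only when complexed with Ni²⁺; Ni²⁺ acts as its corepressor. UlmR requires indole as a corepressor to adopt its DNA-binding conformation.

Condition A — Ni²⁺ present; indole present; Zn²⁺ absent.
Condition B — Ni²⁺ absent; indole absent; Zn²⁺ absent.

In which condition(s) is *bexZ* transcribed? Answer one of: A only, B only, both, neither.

Condition A:
Ni²⁺ is present, so FenJ is active.
Indole is present, so UlmR is active.
Zn²⁺ is absent, so FenG is active.
With repressor FenJ bound, *bexZ* is not transcribed.
→ *bexZ* is OFF in A.
Condition B:
Ni²⁺ is absent, so FenJ is inactive.
Indole is absent, so UlmR is inactive.
Zn²⁺ is absent, so FenG is active.
No repressor is bound and FenG is active, so *bexZ* is transcribed.
→ *bexZ* is ON in B.

B only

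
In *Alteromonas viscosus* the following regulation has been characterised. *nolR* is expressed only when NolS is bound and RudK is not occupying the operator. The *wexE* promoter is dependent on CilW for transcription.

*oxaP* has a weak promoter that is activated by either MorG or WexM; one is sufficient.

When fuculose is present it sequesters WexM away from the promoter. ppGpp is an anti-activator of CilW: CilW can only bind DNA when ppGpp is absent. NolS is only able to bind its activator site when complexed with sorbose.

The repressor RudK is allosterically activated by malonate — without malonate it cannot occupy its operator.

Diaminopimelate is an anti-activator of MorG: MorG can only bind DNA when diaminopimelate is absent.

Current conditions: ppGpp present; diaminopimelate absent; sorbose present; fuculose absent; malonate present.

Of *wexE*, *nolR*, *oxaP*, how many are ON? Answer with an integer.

1

ppGpp is present, so CilW is inactive.
Required activator CilW is absent, so *wexE* is not transcribed.
→ *wexE* is OFF.
Malonate is present, so RudK is active.
Sorbose is present, so NolS is active.
With repressor RudK bound, *nolR* is not transcribed.
→ *nolR* is OFF.
Diaminopimelate is absent, so MorG is active.
Fuculose is absent, so WexM is active.
Activator MorG is present, so *oxaP* is transcribed.
→ *oxaP* is ON.
1 of the 3 genes is transcribed.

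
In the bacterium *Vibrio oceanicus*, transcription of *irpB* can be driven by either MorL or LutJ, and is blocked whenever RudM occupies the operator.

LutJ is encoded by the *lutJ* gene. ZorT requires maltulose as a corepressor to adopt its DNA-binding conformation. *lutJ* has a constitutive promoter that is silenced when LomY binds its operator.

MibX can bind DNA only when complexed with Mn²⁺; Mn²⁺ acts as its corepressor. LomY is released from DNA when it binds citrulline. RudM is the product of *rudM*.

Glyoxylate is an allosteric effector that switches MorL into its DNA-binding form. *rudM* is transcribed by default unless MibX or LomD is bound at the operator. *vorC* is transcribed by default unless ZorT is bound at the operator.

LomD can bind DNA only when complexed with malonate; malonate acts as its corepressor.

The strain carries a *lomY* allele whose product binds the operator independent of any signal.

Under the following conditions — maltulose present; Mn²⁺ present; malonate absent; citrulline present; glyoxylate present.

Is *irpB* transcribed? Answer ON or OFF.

ON

Mn²⁺ is present, so MibX is active.
Malonate is absent, so LomD is inactive.
With repressor MibX bound, *rudM* is not transcribed.
So RudM is not produced.
Glyoxylate is present, so MorL is active.
LomY is constitutively active in this strain.
With repressor LomY bound, *lutJ* is not transcribed.
So LutJ is not produced.
Activator MorL is present, so *irpB* is transcribed.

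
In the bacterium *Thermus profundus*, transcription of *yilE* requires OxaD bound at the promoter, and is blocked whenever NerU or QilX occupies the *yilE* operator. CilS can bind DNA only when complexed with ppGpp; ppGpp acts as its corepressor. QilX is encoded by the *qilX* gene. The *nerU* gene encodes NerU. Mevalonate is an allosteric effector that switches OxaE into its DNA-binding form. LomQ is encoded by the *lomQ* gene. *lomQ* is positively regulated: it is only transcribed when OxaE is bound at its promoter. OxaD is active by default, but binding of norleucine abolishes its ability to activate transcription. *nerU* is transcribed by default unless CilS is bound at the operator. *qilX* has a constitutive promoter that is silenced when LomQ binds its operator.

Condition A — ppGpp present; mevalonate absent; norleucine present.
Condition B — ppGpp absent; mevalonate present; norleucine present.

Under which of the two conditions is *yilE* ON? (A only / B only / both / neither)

Condition A:
ppGpp is present, so CilS is active.
With repressor CilS bound, *nerU* is not transcribed.
So NerU is not produced.
Mevalonate is absent, so OxaE is inactive.
Required activator OxaE is absent, so *lomQ* is not transcribed.
So LomQ is not produced.
With no repressor bound, *qilX* is transcribed.
So QilX is produced and active.
Norleucine is present, so OxaD is inactive.
With repressor QilX bound, *yilE* is not transcribed.
→ *yilE* is OFF in A.
Condition B:
ppGpp is absent, so CilS is inactive.
With no repressor bound, *nerU* is transcribed.
So NerU is produced and active.
Mevalonate is present, so OxaE is active.
No repressor is bound and OxaE is active, so *lomQ* is transcribed.
So LomQ is produced and active.
With repressor LomQ bound, *qilX* is not transcribed.
So QilX is not produced.
Norleucine is present, so OxaD is inactive.
With repressor NerU bound, *yilE* is not transcribed.
→ *yilE* is OFF in B.

neither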